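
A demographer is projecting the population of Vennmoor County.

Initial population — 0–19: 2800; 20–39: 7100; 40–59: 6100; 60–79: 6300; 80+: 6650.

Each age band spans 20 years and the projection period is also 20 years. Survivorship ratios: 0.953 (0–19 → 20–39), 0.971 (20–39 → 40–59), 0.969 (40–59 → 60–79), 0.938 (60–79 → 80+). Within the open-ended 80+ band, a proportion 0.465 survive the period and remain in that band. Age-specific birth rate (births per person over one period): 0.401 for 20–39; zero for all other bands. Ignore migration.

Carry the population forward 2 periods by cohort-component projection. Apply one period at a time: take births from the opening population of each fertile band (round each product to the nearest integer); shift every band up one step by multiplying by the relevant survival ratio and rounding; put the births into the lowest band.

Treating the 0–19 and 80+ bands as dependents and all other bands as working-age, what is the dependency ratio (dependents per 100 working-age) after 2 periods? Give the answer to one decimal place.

Period 1:
Births: 7100 * 0.401 = 2847
20–39: 2800 * 0.953 = 2668
40–59: 7100 * 0.971 = 6894
60–79: 6100 * 0.969 = 5911
80+: 6300 * 0.938 + 6650 * 0.465 = 5909 + 3092 = 9001
→ [2847, 2668, 6894, 5911, 9001]
Period 2:
Births: 2668 * 0.401 = 1070
20–39: 2847 * 0.953 = 2713
40–59: 2668 * 0.971 = 2591
60–79: 6894 * 0.969 = 6680
80+: 5911 * 0.938 + 9001 * 0.465 = 5545 + 4185 = 9730
→ [1070, 2713, 2591, 6680, 9730]
Dependents (band 0–19 + band 80+) = 1070 + 9730 = 10800; working-age = 11984; ratio = 10800/11984 × 100 = 90.1

90.1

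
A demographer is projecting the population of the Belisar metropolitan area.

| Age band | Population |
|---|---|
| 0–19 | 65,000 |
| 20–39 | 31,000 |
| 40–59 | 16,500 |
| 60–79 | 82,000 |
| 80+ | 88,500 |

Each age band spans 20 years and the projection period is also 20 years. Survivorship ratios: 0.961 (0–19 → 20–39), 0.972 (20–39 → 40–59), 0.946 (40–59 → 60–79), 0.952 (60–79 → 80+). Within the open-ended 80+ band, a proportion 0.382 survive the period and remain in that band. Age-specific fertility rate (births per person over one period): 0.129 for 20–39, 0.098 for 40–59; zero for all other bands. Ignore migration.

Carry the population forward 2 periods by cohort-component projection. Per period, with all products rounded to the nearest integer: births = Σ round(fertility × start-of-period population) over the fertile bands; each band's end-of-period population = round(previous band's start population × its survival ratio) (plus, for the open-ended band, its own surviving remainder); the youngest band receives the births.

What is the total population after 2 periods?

(Groups numbered youngest = 1 to oldest = 5.)
After projecting period 1:
Births: 31000 × 0.129 = 3999  |  16500 × 0.098 = 1617 → total 5616
Group 2: 65000 × 0.961 = 62465
Group 3: 31000 × 0.972 = 30132
Group 4: 16500 × 0.946 = 15609
Group 5: 82000 × 0.952 + 88500 × 0.382 = 78064 + 33807 = 111871
Giving 5616 / 62465 / 30132 / 15609 / 111871.
After projecting period 2:
Births: 62465 × 0.129 = 8058  |  30132 × 0.098 = 2953 → total 11011
Group 2: 5616 × 0.961 = 5397
Group 3: 62465 × 0.972 = 60716
Group 4: 30132 × 0.946 = 28505
Group 5: 15609 × 0.952 + 111871 × 0.382 = 14860 + 42735 = 57595
Giving 11011 / 5397 / 60716 / 28505 / 57595.
Total after period 2: 11011 + 5397 + 60716 + 28505 + 57595 = 163224

163224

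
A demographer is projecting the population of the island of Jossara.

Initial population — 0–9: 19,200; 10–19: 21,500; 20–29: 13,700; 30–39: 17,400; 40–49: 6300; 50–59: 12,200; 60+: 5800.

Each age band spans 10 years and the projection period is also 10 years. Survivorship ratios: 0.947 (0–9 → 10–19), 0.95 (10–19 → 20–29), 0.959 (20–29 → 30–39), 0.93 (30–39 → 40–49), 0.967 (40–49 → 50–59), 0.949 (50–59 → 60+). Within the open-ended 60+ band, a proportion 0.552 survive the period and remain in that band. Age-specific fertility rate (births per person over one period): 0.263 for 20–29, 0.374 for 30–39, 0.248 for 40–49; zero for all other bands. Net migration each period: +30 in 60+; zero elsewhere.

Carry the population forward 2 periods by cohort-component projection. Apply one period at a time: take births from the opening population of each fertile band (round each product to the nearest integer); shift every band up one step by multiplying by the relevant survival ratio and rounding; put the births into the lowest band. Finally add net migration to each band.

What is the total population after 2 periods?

104066

(Bands numbered youngest = 1 to oldest = 7.)
After projecting period 1:
Births: 13700 × 0.263 = 3603  |  17400 × 0.374 = 6508  |  6300 × 0.248 = 1562 → total 11673
Band 2: 19200 × 0.947 = 18182
Band 3: 21500 × 0.95 = 20425
Band 4: 13700 × 0.959 = 13138
Band 5: 17400 × 0.93 = 16182
Band 6: 6300 × 0.967 = 6092
Band 7: 12200 × 0.949 + 5800 × 0.552 = 11578 + 3202 = 14780
Net migration: Band 7 + 30 → 14810
End of period: [11673, 18182, 20425, 13138, 16182, 6092, 14810]
After projecting period 2:
Births: 20425 × 0.263 = 5372  |  13138 × 0.374 = 4914  |  16182 × 0.248 = 4013 → total 14299
Band 2: 11673 × 0.947 = 11054
Band 3: 18182 × 0.95 = 17273
Band 4: 20425 × 0.959 = 19588
Band 5: 13138 × 0.93 = 12218
Band 6: 16182 × 0.967 = 15648
Band 7: 6092 × 0.949 + 14810 × 0.552 = 5781 + 8175 = 13956
Net migration: Band 7 + 30 → 13986
End of period: [14299, 11054, 17273, 19588, 12218, 15648, 13986]
Total after period 2: 14299 + 11054 + 17273 + 19588 + 12218 + 15648 + 13986 = 104066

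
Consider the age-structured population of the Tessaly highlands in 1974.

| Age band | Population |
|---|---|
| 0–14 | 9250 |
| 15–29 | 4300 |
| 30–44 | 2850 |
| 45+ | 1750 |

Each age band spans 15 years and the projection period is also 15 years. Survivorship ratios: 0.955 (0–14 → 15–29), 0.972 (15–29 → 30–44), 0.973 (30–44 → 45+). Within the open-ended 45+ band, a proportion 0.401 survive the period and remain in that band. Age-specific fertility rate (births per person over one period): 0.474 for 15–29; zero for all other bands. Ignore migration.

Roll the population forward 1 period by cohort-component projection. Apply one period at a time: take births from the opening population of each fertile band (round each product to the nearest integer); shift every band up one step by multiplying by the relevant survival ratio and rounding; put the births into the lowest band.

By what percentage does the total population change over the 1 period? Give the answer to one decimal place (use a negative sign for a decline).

[period 1]
Births: 4300 × 0.474 = 2038
15–29: 9250 × 0.955 = 8834
30–44: 4300 × 0.972 = 4180
45+: 2850 × 0.973 + 1750 × 0.401 = 2773 + 702 = 3475
End of period: [2038, 8834, 4180, 3475]
Total: 18150 → 18527; change = 377; percentage change = 2.1%

2.1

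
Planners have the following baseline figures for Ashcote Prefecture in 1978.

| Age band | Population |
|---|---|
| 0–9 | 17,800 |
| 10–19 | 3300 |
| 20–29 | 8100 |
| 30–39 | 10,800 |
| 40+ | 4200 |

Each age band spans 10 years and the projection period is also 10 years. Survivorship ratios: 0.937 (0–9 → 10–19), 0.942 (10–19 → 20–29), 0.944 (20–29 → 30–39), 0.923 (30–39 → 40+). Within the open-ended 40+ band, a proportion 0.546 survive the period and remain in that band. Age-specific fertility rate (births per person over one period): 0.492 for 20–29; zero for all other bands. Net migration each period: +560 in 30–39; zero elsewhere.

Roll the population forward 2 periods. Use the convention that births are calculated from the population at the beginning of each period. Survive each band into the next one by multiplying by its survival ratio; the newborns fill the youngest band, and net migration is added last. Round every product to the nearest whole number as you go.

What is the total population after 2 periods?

After projecting period 1:
Births: 8100 × 0.492 = 3985
10–19: 17800 × 0.937 = 16679
20–29: 3300 × 0.942 = 3109
30–39: 8100 × 0.944 = 7646
40+: 10800 × 0.923 + 4200 × 0.546 = 9968 + 2293 = 12261
Net migration: 30–39 + 560 → 8206
Population now: 0–9=3985, 10–19=16679, 20–29=3109, 30–39=8206, 40+=12261
After projecting period 2:
Births: 3109 × 0.492 = 1530
10–19: 3985 × 0.937 = 3734
20–29: 16679 × 0.942 = 15712
30–39: 3109 × 0.944 = 2935
40+: 8206 × 0.923 + 12261 × 0.546 = 7574 + 6695 = 14269
Net migration: 30–39 + 560 → 3495
Population now: 0–9=1530, 10–19=3734, 20–29=15712, 30–39=3495, 40+=14269
Total after period 2: 1530 + 3734 + 15712 + 3495 + 14269 = 38740

38740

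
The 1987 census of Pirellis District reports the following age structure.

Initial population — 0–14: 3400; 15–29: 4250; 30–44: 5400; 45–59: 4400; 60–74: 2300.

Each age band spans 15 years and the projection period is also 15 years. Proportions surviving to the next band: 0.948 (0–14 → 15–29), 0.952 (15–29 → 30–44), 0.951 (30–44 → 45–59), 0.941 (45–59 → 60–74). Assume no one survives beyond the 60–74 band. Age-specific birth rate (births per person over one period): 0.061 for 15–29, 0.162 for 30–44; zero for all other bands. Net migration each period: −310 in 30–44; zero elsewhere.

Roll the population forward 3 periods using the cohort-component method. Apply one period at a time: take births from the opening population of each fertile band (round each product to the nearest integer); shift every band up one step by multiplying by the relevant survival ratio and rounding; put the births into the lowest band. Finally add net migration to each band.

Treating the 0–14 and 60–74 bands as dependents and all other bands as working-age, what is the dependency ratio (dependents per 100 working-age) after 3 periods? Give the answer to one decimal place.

(Bands numbered youngest = 1 to oldest = 5.)
— Period 1 —
Births: 4250 × 0.061 = 259 ; 5400 × 0.162 = 875 → 1134
Band 2: 3400 × 0.948 = 3223
Band 3: 4250 × 0.952 = 4046
Band 4: 5400 × 0.951 = 5135
Band 5: 4400 × 0.941 = 4140
Net migration: Band 3 − 310 → 3736
Giving 1134 / 3223 / 3736 / 5135 / 4140.
— Period 2 —
Births: 3223 × 0.061 = 197 ; 3736 × 0.162 = 605 → 802
Band 2: 1134 × 0.948 = 1075
Band 3: 3223 × 0.952 = 3068
Band 4: 3736 × 0.951 = 3553
Band 5: 5135 × 0.941 = 4832
Net migration: Band 3 − 310 → 2758
Giving 802 / 1075 / 2758 / 3553 / 4832.
— Period 3 —
Births: 1075 × 0.061 = 66 ; 2758 × 0.162 = 447 → 513
Band 2: 802 × 0.948 = 760
Band 3: 1075 × 0.952 = 1023
Band 4: 2758 × 0.951 = 2623
Band 5: 3553 × 0.941 = 3343
Net migration: Band 3 − 310 → 713
Giving 513 / 760 / 713 / 2623 / 3343.
Dependents (band 0–14 + band 60–74) = 513 + 3343 = 3856; working-age = 4096; ratio = 3856/4096 × 100 = 94.1

94.1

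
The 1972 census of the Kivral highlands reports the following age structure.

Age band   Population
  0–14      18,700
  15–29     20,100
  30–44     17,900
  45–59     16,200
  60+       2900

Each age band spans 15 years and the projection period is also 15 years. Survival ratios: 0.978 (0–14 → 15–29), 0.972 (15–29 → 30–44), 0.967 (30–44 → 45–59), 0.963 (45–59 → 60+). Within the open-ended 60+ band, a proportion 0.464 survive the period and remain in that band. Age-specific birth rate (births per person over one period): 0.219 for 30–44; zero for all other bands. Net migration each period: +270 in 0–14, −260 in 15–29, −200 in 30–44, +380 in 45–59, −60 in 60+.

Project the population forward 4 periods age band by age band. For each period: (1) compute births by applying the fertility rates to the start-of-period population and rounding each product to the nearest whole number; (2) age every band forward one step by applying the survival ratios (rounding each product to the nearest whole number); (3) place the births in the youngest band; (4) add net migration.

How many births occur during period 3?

3794

Period 1:
Births: 17900 × 0.219 = 3920
15–29: 18700 × 0.978 = 18289
30–44: 20100 × 0.972 = 19537
45–59: 17900 × 0.967 = 17309
60+: 16200 × 0.963 + 2900 × 0.464 = 15601 + 1346 = 16947
Net migration: 0–14 + 270 → 4190; 15–29 − 260 → 18029; 30–44 − 200 → 19337; 45–59 + 380 → 17689; 60+ − 60 → 16887
Population now: 0–14=4190, 15–29=18029, 30–44=19337, 45–59=17689, 60+=16887
Period 2:
Births: 19337 × 0.219 = 4235
15–29: 4190 × 0.978 = 4098
30–44: 18029 × 0.972 = 17524
45–59: 19337 × 0.967 = 18699
60+: 17689 × 0.963 + 16887 × 0.464 = 17035 + 7836 = 24871
Net migration: 0–14 + 270 → 4505; 15–29 − 260 → 3838; 30–44 − 200 → 17324; 45–59 + 380 → 19079; 60+ − 60 → 24811
Population now: 0–14=4505, 15–29=3838, 30–44=17324, 45–59=19079, 60+=24811
Period 3:
Births: 17324 × 0.219 = 3794
15–29: 4505 × 0.978 = 4406
30–44: 3838 × 0.972 = 3731
45–59: 17324 × 0.967 = 16752
60+: 19079 × 0.963 + 24811 × 0.464 = 18373 + 11512 = 29885
Net migration: 0–14 + 270 → 4064; 15–29 − 260 → 4146; 30–44 − 200 → 3531; 45–59 + 380 → 17132; 60+ − 60 → 29825
Population now: 0–14=4064, 15–29=4146, 30–44=3531, 45–59=17132, 60+=29825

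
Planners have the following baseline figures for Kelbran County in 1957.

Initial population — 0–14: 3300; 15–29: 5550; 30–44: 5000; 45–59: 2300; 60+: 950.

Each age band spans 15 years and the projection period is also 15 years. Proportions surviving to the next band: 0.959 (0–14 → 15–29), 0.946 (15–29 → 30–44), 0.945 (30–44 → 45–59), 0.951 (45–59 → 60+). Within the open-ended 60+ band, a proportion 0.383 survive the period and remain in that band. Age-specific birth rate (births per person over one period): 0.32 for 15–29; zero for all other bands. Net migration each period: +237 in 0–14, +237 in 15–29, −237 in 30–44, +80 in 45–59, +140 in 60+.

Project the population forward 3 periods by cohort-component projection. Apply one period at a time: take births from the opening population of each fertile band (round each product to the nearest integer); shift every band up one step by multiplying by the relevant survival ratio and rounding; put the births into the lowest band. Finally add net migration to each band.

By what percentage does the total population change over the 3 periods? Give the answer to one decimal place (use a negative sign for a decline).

-17.7

Numbering the groups 1..5 from youngest to oldest:
Period 1:
Births: 5550 × 0.32 = 1776
Group 2: 3300 × 0.959 = 3165
Group 3: 5550 × 0.946 = 5250
Group 4: 5000 × 0.945 = 4725
Group 5: 2300 × 0.951 + 950 × 0.383 = 2187 + 364 = 2551
Net migration: Group 1 + 237 → 2013; Group 2 + 237 → 3402; Group 3 − 237 → 5013; Group 4 + 80 → 4805; Group 5 + 140 → 2691
End of period: [2013, 3402, 5013, 4805, 2691]
Period 2:
Births: 3402 × 0.32 = 1089
Group 2: 2013 × 0.959 = 1930
Group 3: 3402 × 0.946 = 3218
Group 4: 5013 × 0.945 = 4737
Group 5: 4805 × 0.951 + 2691 × 0.383 = 4570 + 1031 = 5601
Net migration: Group 1 + 237 → 1326; Group 2 + 237 → 2167; Group 3 − 237 → 2981; Group 4 + 80 → 4817; Group 5 + 140 → 5741
End of period: [1326, 2167, 2981, 4817, 5741]
Period 3:
Births: 2167 × 0.32 = 693
Group 2: 1326 × 0.959 = 1272
Group 3: 2167 × 0.946 = 2050
Group 4: 2981 × 0.945 = 2817
Group 5: 4817 × 0.951 + 5741 × 0.383 = 4581 + 2199 = 6780
Net migration: Group 1 + 237 → 930; Group 2 + 237 → 1509; Group 3 − 237 → 1813; Group 4 + 80 → 2897; Group 5 + 140 → 6920
End of period: [930, 1509, 1813, 2897, 6920]
Total: 17100 → 14069; change = -3031; percentage change = -17.7%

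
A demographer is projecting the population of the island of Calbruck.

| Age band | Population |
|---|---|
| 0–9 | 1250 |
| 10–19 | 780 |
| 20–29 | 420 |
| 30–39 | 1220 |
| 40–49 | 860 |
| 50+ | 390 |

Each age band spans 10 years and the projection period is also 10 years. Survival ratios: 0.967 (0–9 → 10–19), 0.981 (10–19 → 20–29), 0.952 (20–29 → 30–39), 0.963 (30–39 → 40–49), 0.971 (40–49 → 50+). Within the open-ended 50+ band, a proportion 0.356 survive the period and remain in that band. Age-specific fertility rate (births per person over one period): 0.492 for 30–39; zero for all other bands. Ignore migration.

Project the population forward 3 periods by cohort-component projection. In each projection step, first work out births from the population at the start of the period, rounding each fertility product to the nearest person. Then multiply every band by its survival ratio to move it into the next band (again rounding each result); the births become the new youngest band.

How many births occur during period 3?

— Period 1 —
Births: 1220 × 0.492 = 600
10–19: 1250 × 0.967 = 1209
20–29: 780 × 0.981 = 765
30–39: 420 × 0.952 = 400
40–49: 1220 × 0.963 = 1175
50+: 860 × 0.971 + 390 × 0.356 = 835 + 139 = 974
→ [600, 1209, 765, 400, 1175, 974]
— Period 2 —
Births: 400 × 0.492 = 197
10–19: 600 × 0.967 = 580
20–29: 1209 × 0.981 = 1186
30–39: 765 × 0.952 = 728
40–49: 400 × 0.963 = 385
50+: 1175 × 0.971 + 974 × 0.356 = 1141 + 347 = 1488
→ [197, 580, 1186, 728, 385, 1488]
— Period 3 —
Births: 728 × 0.492 = 358
10–19: 197 × 0.967 = 190
20–29: 580 × 0.981 = 569
30–39: 1186 × 0.952 = 1129
40–49: 728 × 0.963 = 701
50+: 385 × 0.971 + 1488 × 0.356 = 374 + 530 = 904
→ [358, 190, 569, 1129, 701, 904]

358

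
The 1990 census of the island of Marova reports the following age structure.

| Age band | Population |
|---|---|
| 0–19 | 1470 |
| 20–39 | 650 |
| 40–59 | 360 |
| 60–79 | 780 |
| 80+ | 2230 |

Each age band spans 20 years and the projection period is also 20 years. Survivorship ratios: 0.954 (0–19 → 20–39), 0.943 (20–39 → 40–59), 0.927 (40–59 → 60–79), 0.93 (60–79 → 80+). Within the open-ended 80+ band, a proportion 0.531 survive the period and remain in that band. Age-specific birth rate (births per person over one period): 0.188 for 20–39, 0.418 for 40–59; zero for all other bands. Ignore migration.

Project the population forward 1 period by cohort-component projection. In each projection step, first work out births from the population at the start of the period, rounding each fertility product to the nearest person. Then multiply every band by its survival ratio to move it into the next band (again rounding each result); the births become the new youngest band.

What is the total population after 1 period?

— Period 1 —
Births: 650 × 0.188 = 122  |  360 × 0.418 = 150 → 272
20–39: 1470 × 0.954 = 1402
40–59: 650 × 0.943 = 613
60–79: 360 × 0.927 = 334
80+: 780 × 0.93 + 2230 × 0.531 = 725 + 1184 = 1909
Population now: 0–19=272, 20–39=1402, 40–59=613, 60–79=334, 80+=1909
Total after period 1: 272 + 1402 + 613 + 334 + 1909 = 4530

4530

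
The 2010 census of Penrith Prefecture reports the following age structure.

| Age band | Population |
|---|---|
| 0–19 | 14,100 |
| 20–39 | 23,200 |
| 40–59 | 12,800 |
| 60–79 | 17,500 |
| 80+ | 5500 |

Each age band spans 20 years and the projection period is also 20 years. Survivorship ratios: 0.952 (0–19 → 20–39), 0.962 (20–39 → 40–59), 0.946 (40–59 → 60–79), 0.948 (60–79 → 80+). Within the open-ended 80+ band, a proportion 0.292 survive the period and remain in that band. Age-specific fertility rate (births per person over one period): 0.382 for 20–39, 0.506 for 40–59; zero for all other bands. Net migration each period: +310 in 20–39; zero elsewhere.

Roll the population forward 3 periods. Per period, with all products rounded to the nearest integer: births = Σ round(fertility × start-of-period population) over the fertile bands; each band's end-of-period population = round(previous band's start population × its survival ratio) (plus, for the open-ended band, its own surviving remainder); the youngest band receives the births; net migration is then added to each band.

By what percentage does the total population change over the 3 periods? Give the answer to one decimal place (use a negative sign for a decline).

9.7

Numbering the groups 1..5 from youngest to oldest:
After projecting period 1:
Births: 23200 * 0.382 = 8862  |  12800 * 0.506 = 6477 ⇒ total 15339
Group 2: 14100 * 0.952 = 13423
Group 3: 23200 * 0.962 = 22318
Group 4: 12800 * 0.946 = 12109
Group 5: 17500 * 0.948 + 5500 * 0.292 = 16590 + 1606 = 18196
Net migration: Group 2 + 310 → 13733
Giving 15339 / 13733 / 22318 / 12109 / 18196.
After projecting period 2:
Births: 13733 * 0.382 = 5246  |  22318 * 0.506 = 11293 ⇒ total 16539
Group 2: 15339 * 0.952 = 14603
Group 3: 13733 * 0.962 = 13211
Group 4: 22318 * 0.946 = 21113
Group 5: 12109 * 0.948 + 18196 * 0.292 = 11479 + 5313 = 16792
Net migration: Group 2 + 310 → 14913
Giving 16539 / 14913 / 13211 / 21113 / 16792.
After projecting period 3:
Births: 14913 * 0.382 = 5697  |  13211 * 0.506 = 6685 ⇒ total 12382
Group 2: 16539 * 0.952 = 15745
Group 3: 14913 * 0.962 = 14346
Group 4: 13211 * 0.946 = 12498
Group 5: 21113 * 0.948 + 16792 * 0.292 = 20015 + 4903 = 24918
Net migration: Group 2 + 310 → 16055
Giving 12382 / 16055 / 14346 / 12498 / 24918.
Total: 73100 → 80199; change = 7099; percentage change = 9.7%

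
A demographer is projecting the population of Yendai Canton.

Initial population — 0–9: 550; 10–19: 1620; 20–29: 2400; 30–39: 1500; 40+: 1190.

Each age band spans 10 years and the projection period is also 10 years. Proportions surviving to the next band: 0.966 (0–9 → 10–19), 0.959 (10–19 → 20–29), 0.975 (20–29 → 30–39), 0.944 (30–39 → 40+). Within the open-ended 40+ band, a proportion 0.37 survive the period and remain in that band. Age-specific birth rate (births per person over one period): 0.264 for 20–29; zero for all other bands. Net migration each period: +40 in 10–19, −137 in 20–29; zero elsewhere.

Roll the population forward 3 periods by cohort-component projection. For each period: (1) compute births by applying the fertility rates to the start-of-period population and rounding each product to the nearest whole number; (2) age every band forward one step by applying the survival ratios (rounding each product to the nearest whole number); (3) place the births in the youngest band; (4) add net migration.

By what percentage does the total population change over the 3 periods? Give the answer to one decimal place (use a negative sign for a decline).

— Period 1 —
Births: 2400 × 0.264 = 634
10–19: 550 × 0.966 = 531
20–29: 1620 × 0.959 = 1554
30–39: 2400 × 0.975 = 2340
40+: 1500 × 0.944 + 1190 × 0.37 = 1416 + 440 = 1856
Net migration: 10–19 + 40 → 571; 20–29 − 137 → 1417
Giving 634 / 571 / 1417 / 2340 / 1856.
— Period 2 —
Births: 1417 × 0.264 = 374
10–19: 634 × 0.966 = 612
20–29: 571 × 0.959 = 548
30–39: 1417 × 0.975 = 1382
40+: 2340 × 0.944 + 1856 × 0.37 = 2209 + 687 = 2896
Net migration: 10–19 + 40 → 652; 20–29 − 137 → 411
Giving 374 / 652 / 411 / 1382 / 2896.
— Period 3 —
Births: 411 × 0.264 = 109
10–19: 374 × 0.966 = 361
20–29: 652 × 0.959 = 625
30–39: 411 × 0.975 = 401
40+: 1382 × 0.944 + 2896 × 0.37 = 1305 + 1072 = 2377
Net migration: 10–19 + 40 → 401; 20–29 − 137 → 488
Giving 109 / 401 / 488 / 401 / 2377.
Total: 7260 → 3776; change = -3484; percentage change = -48.0%

-48.0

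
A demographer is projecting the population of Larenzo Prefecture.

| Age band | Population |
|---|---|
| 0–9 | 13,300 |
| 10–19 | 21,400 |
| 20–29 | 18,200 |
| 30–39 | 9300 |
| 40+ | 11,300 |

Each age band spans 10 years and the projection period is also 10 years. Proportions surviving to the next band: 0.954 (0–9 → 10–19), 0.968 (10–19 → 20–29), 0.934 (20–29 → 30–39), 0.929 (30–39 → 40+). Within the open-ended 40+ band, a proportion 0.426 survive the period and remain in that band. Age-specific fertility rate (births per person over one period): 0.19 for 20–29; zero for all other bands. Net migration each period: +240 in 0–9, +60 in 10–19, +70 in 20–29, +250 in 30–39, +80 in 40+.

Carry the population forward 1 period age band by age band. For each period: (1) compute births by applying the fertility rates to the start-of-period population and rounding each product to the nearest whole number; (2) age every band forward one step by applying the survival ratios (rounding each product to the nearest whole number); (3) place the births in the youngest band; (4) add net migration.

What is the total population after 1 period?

After projecting period 1:
Births: 18200 × 0.19 = 3458
10–19: 13300 × 0.954 = 12688
20–29: 21400 × 0.968 = 20715
30–39: 18200 × 0.934 = 16999
40+: 9300 × 0.929 + 11300 × 0.426 = 8640 + 4814 = 13454
Net migration: 0–9 + 240 → 3698; 10–19 + 60 → 12748; 20–29 + 70 → 20785; 30–39 + 250 → 17249; 40+ + 80 → 13534
Giving 3698 / 12748 / 20785 / 17249 / 13534.
Total after period 1: 3698 + 12748 + 20785 + 17249 + 13534 = 68014

68014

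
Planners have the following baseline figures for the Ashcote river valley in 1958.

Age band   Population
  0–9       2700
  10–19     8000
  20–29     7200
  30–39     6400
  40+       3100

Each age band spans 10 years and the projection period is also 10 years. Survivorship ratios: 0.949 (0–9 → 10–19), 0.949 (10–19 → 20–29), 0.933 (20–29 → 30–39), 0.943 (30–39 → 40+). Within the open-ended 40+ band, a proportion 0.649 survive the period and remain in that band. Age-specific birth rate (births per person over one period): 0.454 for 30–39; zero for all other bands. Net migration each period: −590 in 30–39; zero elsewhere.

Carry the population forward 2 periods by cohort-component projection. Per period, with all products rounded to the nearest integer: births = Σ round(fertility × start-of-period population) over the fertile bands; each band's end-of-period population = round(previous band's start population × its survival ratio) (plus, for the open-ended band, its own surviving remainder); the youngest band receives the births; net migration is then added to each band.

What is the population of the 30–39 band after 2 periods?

Let band 1 be 0–9 through band 5 = 40+.
Period 1.
Births: 6400 × 0.454 = 2906
Band 2: 2700 × 0.949 = 2562
Band 3: 8000 × 0.949 = 7592
Band 4: 7200 × 0.933 = 6718
Band 5: 6400 × 0.943 + 3100 × 0.649 = 6035 + 2012 = 8047
Net migration: Band 4 − 590 → 6128
Population now: 0–9=2906, 10–19=2562, 20–29=7592, 30–39=6128, 40+=8047
Period 2.
Births: 6128 × 0.454 = 2782
Band 2: 2906 × 0.949 = 2758
Band 3: 2562 × 0.949 = 2431
Band 4: 7592 × 0.933 = 7083
Band 5: 6128 × 0.943 + 8047 × 0.649 = 5779 + 5223 = 11002
Net migration: Band 4 − 590 → 6493
Population now: 0–9=2782, 10–19=2758, 20–29=2431, 30–39=6493, 40+=11002

6493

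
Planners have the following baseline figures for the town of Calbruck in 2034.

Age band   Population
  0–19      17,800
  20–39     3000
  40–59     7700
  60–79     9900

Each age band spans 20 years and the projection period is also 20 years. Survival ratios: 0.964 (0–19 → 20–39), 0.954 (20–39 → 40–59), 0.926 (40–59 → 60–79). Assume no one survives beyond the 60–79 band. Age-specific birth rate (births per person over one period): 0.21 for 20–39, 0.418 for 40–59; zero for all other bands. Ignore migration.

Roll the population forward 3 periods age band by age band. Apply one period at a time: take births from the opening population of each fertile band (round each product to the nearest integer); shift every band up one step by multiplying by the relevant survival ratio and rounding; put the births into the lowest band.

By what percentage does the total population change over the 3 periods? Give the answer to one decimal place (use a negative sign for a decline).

Period 1.
Births: 3000 × 0.21 = 630  |  7700 × 0.418 = 3219 ⇒ total 3849
20–39: 17800 × 0.964 = 17159
40–59: 3000 × 0.954 = 2862
60–79: 7700 × 0.926 = 7130
Population now: 0–19=3849, 20–39=17159, 40–59=2862, 60–79=7130
Period 2.
Births: 17159 × 0.21 = 3603  |  2862 × 0.418 = 1196 ⇒ total 4799
20–39: 3849 × 0.964 = 3710
40–59: 17159 × 0.954 = 16370
60–79: 2862 × 0.926 = 2650
Population now: 0–19=4799, 20–39=3710, 40–59=16370, 60–79=2650
Period 3.
Births: 3710 × 0.21 = 779  |  16370 × 0.418 = 6843 ⇒ total 7622
20–39: 4799 × 0.964 = 4626
40–59: 3710 × 0.954 = 3539
60–79: 16370 × 0.926 = 15159
Population now: 0–19=7622, 20–39=4626, 40–59=3539, 60–79=15159
Total: 38400 → 30946; change = -7454; percentage change = -19.4%

-19.4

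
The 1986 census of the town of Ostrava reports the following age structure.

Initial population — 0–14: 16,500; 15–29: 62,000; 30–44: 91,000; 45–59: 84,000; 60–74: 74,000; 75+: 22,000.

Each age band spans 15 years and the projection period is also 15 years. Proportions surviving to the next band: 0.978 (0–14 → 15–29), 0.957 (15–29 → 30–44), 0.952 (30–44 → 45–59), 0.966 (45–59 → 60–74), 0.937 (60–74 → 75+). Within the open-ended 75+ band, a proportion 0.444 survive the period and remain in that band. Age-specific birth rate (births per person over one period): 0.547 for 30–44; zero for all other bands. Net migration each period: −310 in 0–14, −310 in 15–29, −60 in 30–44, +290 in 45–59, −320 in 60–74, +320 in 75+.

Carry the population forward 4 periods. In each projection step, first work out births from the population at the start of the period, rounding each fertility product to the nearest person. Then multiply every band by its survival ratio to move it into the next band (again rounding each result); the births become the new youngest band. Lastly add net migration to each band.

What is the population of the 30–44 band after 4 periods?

29700

Call the groups 1 to 6, youngest first.
After projecting period 1:
Births: 91000 * 0.547 = 49777
Group 2: 16500 * 0.978 = 16137
Group 3: 62000 * 0.957 = 59334
Group 4: 91000 * 0.952 = 86632
Group 5: 84000 * 0.966 = 81144
Group 6: 74000 * 0.937 + 22000 * 0.444 = 69338 + 9768 = 79106
Net migration: Group 1 − 310 → 49467; Group 2 − 310 → 15827; Group 3 − 60 → 59274; Group 4 + 290 → 86922; Group 5 − 320 → 80824; Group 6 + 320 → 79426
→ [49467, 15827, 59274, 86922, 80824, 79426]
After projecting period 2:
Births: 59274 * 0.547 = 32423
Group 2: 49467 * 0.978 = 48379
Group 3: 15827 * 0.957 = 15146
Group 4: 59274 * 0.952 = 56429
Group 5: 86922 * 0.966 = 83967
Group 6: 80824 * 0.937 + 79426 * 0.444 = 75732 + 35265 = 110997
Net migration: Group 1 − 310 → 32113; Group 2 − 310 → 48069; Group 3 − 60 → 15086; Group 4 + 290 → 56719; Group 5 − 320 → 83647; Group 6 + 320 → 111317
→ [32113, 48069, 15086, 56719, 83647, 111317]
After projecting period 3:
Births: 15086 * 0.547 = 8252
Group 2: 32113 * 0.978 = 31407
Group 3: 48069 * 0.957 = 46002
Group 4: 15086 * 0.952 = 14362
Group 5: 56719 * 0.966 = 54791
Group 6: 83647 * 0.937 + 111317 * 0.444 = 78377 + 49425 = 127802
Net migration: Group 1 − 310 → 7942; Group 2 − 310 → 31097; Group 3 − 60 → 45942; Group 4 + 290 → 14652; Group 5 − 320 → 54471; Group 6 + 320 → 128122
→ [7942, 31097, 45942, 14652, 54471, 128122]
After projecting period 4:
Births: 45942 * 0.547 = 25130
Group 2: 7942 * 0.978 = 7767
Group 3: 31097 * 0.957 = 29760
Group 4: 45942 * 0.952 = 43737
Group 5: 14652 * 0.966 = 14154
Group 6: 54471 * 0.937 + 128122 * 0.444 = 51039 + 56886 = 107925
Net migration: Group 1 − 310 → 24820; Group 2 − 310 → 7457; Group 3 − 60 → 29700; Group 4 + 290 → 44027; Group 5 − 320 → 13834; Group 6 + 320 → 108245
→ [24820, 7457, 29700, 44027, 13834, 108245]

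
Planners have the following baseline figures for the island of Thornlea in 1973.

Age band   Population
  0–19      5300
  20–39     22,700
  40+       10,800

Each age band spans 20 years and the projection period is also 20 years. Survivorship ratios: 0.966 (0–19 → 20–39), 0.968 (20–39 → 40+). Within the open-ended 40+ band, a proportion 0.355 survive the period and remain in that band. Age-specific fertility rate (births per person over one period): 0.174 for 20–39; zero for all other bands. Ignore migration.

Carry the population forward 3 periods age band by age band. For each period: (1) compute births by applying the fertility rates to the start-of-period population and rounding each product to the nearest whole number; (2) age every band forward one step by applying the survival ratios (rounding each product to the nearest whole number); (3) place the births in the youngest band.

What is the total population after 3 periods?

Numbering the groups 1..3 from youngest to oldest:
[period 1]
Births: 22700 × 0.174 = 3950
Group 2: 5300 × 0.966 = 5120
Group 3: 22700 × 0.968 + 10800 × 0.355 = 21974 + 3834 = 25808
→ [3950, 5120, 25808]
[period 2]
Births: 5120 × 0.174 = 891
Group 2: 3950 × 0.966 = 3816
Group 3: 5120 × 0.968 + 25808 × 0.355 = 4956 + 9162 = 14118
→ [891, 3816, 14118]
[period 3]
Births: 3816 × 0.174 = 664
Group 2: 891 × 0.966 = 861
Group 3: 3816 × 0.968 + 14118 × 0.355 = 3694 + 5012 = 8706
→ [664, 861, 8706]
Total after period 3: 664 + 861 + 8706 = 10231

10231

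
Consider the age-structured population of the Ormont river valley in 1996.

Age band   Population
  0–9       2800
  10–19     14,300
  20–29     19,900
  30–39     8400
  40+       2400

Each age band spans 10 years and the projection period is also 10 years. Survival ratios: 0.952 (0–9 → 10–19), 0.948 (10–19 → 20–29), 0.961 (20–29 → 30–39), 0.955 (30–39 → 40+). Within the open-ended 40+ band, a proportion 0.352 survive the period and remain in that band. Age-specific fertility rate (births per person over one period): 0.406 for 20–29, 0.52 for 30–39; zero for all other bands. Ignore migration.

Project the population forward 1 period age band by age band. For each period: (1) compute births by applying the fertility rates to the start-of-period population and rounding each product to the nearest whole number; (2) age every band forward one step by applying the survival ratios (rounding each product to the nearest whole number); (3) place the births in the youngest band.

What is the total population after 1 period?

Let band 1 be 0–9 through band 5 = 40+.
[period 1]
Births: 19900 * 0.406 = 8079  |  8400 * 0.52 = 4368 → total 12447
Band 2: 2800 * 0.952 = 2666
Band 3: 14300 * 0.948 = 13556
Band 4: 19900 * 0.961 = 19124
Band 5: 8400 * 0.955 + 2400 * 0.352 = 8022 + 845 = 8867
End of period: [12447, 2666, 13556, 19124, 8867]
Total after period 1: 12447 + 2666 + 13556 + 19124 + 8867 = 56660

56660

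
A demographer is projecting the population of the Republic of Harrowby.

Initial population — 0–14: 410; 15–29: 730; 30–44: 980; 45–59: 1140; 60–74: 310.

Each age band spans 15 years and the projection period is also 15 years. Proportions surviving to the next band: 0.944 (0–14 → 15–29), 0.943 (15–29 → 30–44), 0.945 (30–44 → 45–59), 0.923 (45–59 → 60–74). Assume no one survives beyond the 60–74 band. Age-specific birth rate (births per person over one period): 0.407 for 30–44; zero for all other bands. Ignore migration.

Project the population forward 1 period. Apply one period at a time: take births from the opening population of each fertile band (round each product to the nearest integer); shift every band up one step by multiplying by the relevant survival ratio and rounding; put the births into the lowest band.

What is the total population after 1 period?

— Period 1 —
Births: 980 × 0.407 = 399
15–29: 410 × 0.944 = 387
30–44: 730 × 0.943 = 688
45–59: 980 × 0.945 = 926
60–74: 1140 × 0.923 = 1052
Giving 399 / 387 / 688 / 926 / 1052.
Total after period 1: 399 + 387 + 688 + 926 + 1052 = 3452

3452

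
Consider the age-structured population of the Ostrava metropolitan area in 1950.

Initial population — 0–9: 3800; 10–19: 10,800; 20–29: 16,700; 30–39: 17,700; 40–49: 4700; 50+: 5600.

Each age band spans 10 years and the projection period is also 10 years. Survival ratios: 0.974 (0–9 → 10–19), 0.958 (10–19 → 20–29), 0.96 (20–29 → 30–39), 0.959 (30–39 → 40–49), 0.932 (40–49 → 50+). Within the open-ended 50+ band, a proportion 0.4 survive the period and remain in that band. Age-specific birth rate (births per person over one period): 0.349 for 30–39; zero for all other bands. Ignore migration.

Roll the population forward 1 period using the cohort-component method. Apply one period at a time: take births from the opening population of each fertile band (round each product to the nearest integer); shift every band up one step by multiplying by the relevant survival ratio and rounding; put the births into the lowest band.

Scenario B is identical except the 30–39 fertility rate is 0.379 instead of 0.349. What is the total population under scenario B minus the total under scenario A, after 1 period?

531

Period 1.
Births: 17700 * 0.349 = 6177
10–19: 3800 * 0.974 = 3701
20–29: 10800 * 0.958 = 10346
30–39: 16700 * 0.96 = 16032
40–49: 17700 * 0.959 = 16974
50+: 4700 * 0.932 + 5600 * 0.4 = 4380 + 2240 = 6620
Population now: 0–9=6177, 10–19=3701, 20–29=10346, 30–39=16032, 40–49=16974, 50+=6620
Scenario A total after 1 period: 59850
Scenario B projection —
Period 1.
Births: 17700 * 0.379 = 6708
10–19: 3800 * 0.974 = 3701
20–29: 10800 * 0.958 = 10346
30–39: 16700 * 0.96 = 16032
40–49: 17700 * 0.959 = 16974
50+: 4700 * 0.932 + 5600 * 0.4 = 4380 + 2240 = 6620
Population now: 0–9=6708, 10–19=3701, 20–29=10346, 30–39=16032, 40–49=16974, 50+=6620
Scenario B total after 1 period: 60381
Difference B − A = 60381 − 59850 = 531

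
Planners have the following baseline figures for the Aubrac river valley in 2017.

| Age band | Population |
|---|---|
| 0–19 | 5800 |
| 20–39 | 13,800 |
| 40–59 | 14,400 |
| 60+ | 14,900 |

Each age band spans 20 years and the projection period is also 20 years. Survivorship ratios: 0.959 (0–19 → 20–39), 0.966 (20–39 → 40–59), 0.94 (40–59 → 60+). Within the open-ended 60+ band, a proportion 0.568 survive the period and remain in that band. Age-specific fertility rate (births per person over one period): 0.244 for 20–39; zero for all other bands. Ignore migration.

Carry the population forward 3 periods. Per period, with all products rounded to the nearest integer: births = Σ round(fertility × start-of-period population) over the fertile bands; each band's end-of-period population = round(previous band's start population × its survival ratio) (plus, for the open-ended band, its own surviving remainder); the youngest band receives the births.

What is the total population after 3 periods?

24474

Call the bands 1 to 4, youngest first.
Period 1.
Births: 13800 * 0.244 = 3367
Band 2: 5800 * 0.959 = 5562
Band 3: 13800 * 0.966 = 13331
Band 4: 14400 * 0.94 + 14900 * 0.568 = 13536 + 8463 = 21999
→ [3367, 5562, 13331, 21999]
Period 2.
Births: 5562 * 0.244 = 1357
Band 2: 3367 * 0.959 = 3229
Band 3: 5562 * 0.966 = 5373
Band 4: 13331 * 0.94 + 21999 * 0.568 = 12531 + 12495 = 25026
→ [1357, 3229, 5373, 25026]
Period 3.
Births: 3229 * 0.244 = 788
Band 2: 1357 * 0.959 = 1301
Band 3: 3229 * 0.966 = 3119
Band 4: 5373 * 0.94 + 25026 * 0.568 = 5051 + 14215 = 19266
→ [788, 1301, 3119, 19266]
Total after period 3: 788 + 1301 + 3119 + 19266 = 24474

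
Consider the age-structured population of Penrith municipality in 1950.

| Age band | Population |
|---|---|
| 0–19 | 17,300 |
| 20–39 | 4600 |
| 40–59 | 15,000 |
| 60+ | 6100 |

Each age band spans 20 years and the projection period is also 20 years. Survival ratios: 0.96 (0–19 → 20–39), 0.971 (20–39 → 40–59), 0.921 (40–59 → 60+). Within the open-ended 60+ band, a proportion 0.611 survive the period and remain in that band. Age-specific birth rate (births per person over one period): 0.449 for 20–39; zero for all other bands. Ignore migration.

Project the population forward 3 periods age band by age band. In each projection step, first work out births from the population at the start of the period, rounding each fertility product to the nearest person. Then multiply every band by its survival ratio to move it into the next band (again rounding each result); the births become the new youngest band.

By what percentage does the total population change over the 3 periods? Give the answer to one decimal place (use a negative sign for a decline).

Call the bands 1 to 4, youngest first.
Period 1:
Births: 4600 * 0.449 = 2065
Band 2: 17300 * 0.96 = 16608
Band 3: 4600 * 0.971 = 4467
Band 4: 15000 * 0.921 + 6100 * 0.611 = 13815 + 3727 = 17542
End of period: [2065, 16608, 4467, 17542]
Period 2:
Births: 16608 * 0.449 = 7457
Band 2: 2065 * 0.96 = 1982
Band 3: 16608 * 0.971 = 16126
Band 4: 4467 * 0.921 + 17542 * 0.611 = 4114 + 10718 = 14832
End of period: [7457, 1982, 16126, 14832]
Period 3:
Births: 1982 * 0.449 = 890
Band 2: 7457 * 0.96 = 7159
Band 3: 1982 * 0.971 = 1925
Band 4: 16126 * 0.921 + 14832 * 0.611 = 14852 + 9062 = 23914
End of period: [890, 7159, 1925, 23914]
Total: 43000 → 33888; change = -9112; percentage change = -21.2%

-21.2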